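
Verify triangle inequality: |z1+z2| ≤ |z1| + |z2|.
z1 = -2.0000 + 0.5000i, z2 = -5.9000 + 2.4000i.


|z1| = sqrt((-2)^2 + 0.5^2) = sqrt(4.25) = 2.0616
|z2| = sqrt((-5.9)^2 + 2.4^2) = sqrt(40.57) = 6.3695
z1+z2 = -7.9000 + 2.9000i
|z1+z2| = sqrt(70.82) = 8.4155
|z1|+|z2| = 2.0616 + 6.3695 = 8.4311

|z1+z2| = 8.4155 ≤ |z1|+|z2| = 8.4311 (verified)


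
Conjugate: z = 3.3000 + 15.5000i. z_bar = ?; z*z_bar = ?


z_bar = 3.3000 - 15.5000i
z*z_bar = 3.3^2 + 15.5^2 = 10.89 + 240.25 = 251.14

z_bar = 3.3000 - 15.5000i, z*z_bar = 251.14


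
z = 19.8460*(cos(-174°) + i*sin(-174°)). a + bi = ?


a = 19.8460*cos(-174°) = 19.8460*(-0.994522) = -19.7373
b = 19.8460*sin(-174°) = 19.8460*(-0.10453) = -2.0745

-19.7373 - 2.0745i


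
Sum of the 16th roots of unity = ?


The sum of all 16th roots of unity is 0.
Geometric series: (1 - w^16)/(1 - w) = (1-1)/(1-w) = 0 since w^16 = 1, w ≠ 1.
Alternatively: coefficient of z^15 in z^16 - 1 is 0.

0


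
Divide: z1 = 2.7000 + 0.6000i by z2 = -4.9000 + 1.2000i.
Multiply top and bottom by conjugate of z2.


Conjugate of z2 = -4.9000 - 1.2000i
Numerator: (2.7000 + 0.6000i)(-4.9000 - 1.2000i) = -12.5100 - 6.1800i
Denominator: (-4.9)^2 + 1.2^2 = 25.45
Result = (-12.5100 - 6.1800i)/25.45

-0.4916 - 0.2428i


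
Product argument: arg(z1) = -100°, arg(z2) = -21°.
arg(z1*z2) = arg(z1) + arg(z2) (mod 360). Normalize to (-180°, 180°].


arg(z1*z2) = -100° - 21° = -121°
Normalized to (-180°, 180°]: -121°

-121°


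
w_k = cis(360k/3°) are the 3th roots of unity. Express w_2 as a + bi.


Angle = 360*2/3 = 240°
a = cos(240°) = -0.5000
b = sin(240°) = -0.8660

-0.5000 - 0.8660i


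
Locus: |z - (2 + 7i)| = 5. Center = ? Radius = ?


|z - z0| = r is a circle with center z0 and radius r.
Center = (2, 7), radius = 5

Circle with center (2, 7) and radius 5


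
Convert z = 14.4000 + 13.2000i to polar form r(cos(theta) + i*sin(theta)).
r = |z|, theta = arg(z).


r = sqrt(207.36+174.24) = sqrt(381.6) = 19.5346
theta = atan2(13.2, 14.4) = 42.5104 degrees

r = 19.5346, theta = 42.5104 degrees


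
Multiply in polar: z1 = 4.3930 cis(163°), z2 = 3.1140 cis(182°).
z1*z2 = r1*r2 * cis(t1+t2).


r = 4.3930 * 3.1140 = 13.6798
theta = 163° + 182° = 345° = 345° (mod 360)

13.6798 cis(345°)


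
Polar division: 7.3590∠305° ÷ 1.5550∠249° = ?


r = 7.3590 / 1.5550 = 4.7325
theta = 305° - 249° = 56° = 56° (mod 360)

4.7325 cis(56°)


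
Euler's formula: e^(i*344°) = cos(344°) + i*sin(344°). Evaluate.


cos(344°) = 0.9613
sin(344°) = -0.2756

e^(i*344°) = 0.9613 - 0.2756i


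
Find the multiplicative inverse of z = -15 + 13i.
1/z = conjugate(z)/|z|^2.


|z|^2 = 225+169 = 394
1/z = (-15 - 13i)/394

1/z = -0.0381 - 0.0330i


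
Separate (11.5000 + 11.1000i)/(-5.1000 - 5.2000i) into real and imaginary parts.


Multiply by conjugate: (11.5000 + 11.1000i)(-5.1000 + 5.2000i) / ((-5.1)^2 + (-5.2)^2)
Numerator real = 11.5*(-5.1) + 11.1*(-5.2) = -116.37
Numerator imag = 11.1*(-5.1) - 11.5*(-5.2) = 3.19
Denominator = 53.05
Re(z) = -116.37/53.05 = -2.1936
Im(z) = 3.19/53.05 = 0.0601

Re(z) = -2.1936, Im(z) = 0.0601


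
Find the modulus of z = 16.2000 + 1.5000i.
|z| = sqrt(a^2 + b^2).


|z| = sqrt(16.2^2 + 1.5^2) = sqrt(262.44 + 2.25) = sqrt(264.69) = 16.2693

|z| = 16.2693


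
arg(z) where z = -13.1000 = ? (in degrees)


Re = -13.1, Im = 0
arg = atan2(0, -13.1) = 180.0000 degrees

arg(z) = 180.0000 degrees


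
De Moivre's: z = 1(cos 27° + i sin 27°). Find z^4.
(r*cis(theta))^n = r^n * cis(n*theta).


r^4 = 1^4 = 1
n*theta = 4*27° = 108° = 108° (mod 360)
a = 1*cos(108°) = -0.3090
b = 1*sin(108°) = 0.9511

1 cis(108°) = -0.3090 + 0.9511i


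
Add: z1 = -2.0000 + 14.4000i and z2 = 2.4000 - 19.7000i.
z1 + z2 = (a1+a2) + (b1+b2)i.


Real: -2 + 2.4 = 0.4
Imag: 14.4 - 19.7 = -5.3

0.4000 - 5.3000i


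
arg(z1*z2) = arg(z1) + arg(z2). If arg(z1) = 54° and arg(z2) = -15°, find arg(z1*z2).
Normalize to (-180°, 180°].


arg(z1*z2) = 54° - 15° = 39°
Normalized to (-180°, 180°]: 39°

39°


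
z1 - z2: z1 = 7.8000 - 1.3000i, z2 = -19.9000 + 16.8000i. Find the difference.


Real: 7.8 + 19.9 = 27.7
Imag: -1.3 - 16.8 = -18.1

27.7000 - 18.1000i


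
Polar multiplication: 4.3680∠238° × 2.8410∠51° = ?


r = 4.3680 * 2.8410 = 12.4095
theta = 238° + 51° = 289° = 289° (mod 360)

12.4095 cis(289°)


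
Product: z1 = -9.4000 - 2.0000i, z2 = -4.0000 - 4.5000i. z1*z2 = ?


Real = -9.4*(-4) - (-2)*(-4.5) = 37.6 - 9 = 28.6
Imag = -9.4*(-4.5) - (4)*(-2) = 42.3 + 8 = 50.3

28.6000 + 50.3000i


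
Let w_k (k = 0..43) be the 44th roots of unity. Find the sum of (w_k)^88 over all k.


The roots are w_k = w^k with w = e^(2*pi*i/44), and (w^k)^88 = (w^88)^k.
So S = 1 + u + u^2 + ... + u^(43) with u = w^88.
88 = 2*44 + 0, so 88 is a multiple of 44 and u = (w^44)^2 = 1.
Every one of the 44 terms equals 1: S = 44

S = 44


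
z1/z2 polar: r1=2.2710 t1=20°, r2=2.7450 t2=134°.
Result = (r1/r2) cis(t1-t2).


r = 2.2710 / 2.7450 = 0.8273
theta = 20° - 134° = -114° = 246° (mod 360)

0.8273 cis(246°)


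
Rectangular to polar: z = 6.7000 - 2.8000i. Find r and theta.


r = sqrt(44.89+7.84) = sqrt(52.73) = 7.2615
theta = atan2(-2.8, 6.7) = -22.6806 degrees

r = 7.2615, theta = -22.6806 degrees


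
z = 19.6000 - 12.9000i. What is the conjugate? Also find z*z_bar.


z_bar = 19.6000 + 12.9000i
z*z_bar = 19.6^2 + (-12.9)^2 = 384.16 + 166.41 = 550.57

z_bar = 19.6000 + 12.9000i, z*z_bar = 550.57


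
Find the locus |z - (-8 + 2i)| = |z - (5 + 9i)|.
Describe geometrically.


Equal distances means the locus is the perpendicular bisector of z1 and z2.
Midpoint = ((-8+5)/2, (2+9)/2) = (-1.5000, 5.5000)

Perpendicular bisector through (-1.5000, 5.5000)


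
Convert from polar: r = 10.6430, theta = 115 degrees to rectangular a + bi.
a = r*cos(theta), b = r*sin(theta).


a = 10.6430*cos(115°) = 10.6430*(-0.42262) = -4.4979
b = 10.6430*sin(115°) = 10.6430*0.9063 = 9.6458

-4.4979 + 9.6458i


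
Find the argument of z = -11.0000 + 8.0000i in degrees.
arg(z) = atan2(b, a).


Re = -11, Im = 8
arg = atan2(8, -11) = 143.9726 degrees

arg(z) = 143.9726 degrees


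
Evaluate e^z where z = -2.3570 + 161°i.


e^-2.3570 = 0.0947
cos(161°) = -0.9455
sin(161°) = 0.3256
Real = 0.0947*(-0.9455) = -0.0895
Imag = 0.0947*0.3256 = 0.0308

-0.0895 + 0.0308i


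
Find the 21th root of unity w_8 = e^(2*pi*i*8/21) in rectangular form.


Angle = 360*8/21 = 137.1429°
a = cos(137.1429°) = -0.7331
b = sin(137.1429°) = 0.6802

-0.7331 + 0.6802i


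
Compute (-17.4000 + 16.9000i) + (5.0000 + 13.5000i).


Real: -17.4 + 5 = -12.4
Imag: 16.9 + 13.5 = 30.4

-12.4000 + 30.4000i


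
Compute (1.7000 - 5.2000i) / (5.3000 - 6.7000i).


Conjugate of z2 = 5.3000 + 6.7000i
Numerator: (1.7000 - 5.2000i)(5.3000 + 6.7000i) = 43.8500 - 16.1700i
Denominator: 5.3^2 + (-6.7)^2 = 72.98
Result = (43.8500 - 16.1700i)/72.98

0.6008 - 0.2216i


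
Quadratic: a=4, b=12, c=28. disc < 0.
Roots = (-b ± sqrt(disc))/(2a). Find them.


disc = 12^2 - 4*4*28 = 144 - 448 = -304
sqrt(|disc|) = sqrt(304) = 17.4356
Real part = -12/(2*4) = -1.5000
Imag part = 17.4356/(2*4) = 2.1794

-1.5000 ± 2.1794i


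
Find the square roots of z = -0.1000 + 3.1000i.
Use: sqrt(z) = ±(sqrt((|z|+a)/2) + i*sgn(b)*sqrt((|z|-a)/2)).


|z| = sqrt(0.01+9.61) = 3.1016
sqrt((|z|+a)/2) = sqrt((3.1016+(-0.1))/2) = sqrt(1.5008) = 1.2251
sqrt((|z|-a)/2) = sqrt((3.1016-(-0.1))/2) = sqrt(1.6008) = 1.2652

±(1.2251 + 1.2652i) i.e. 1.2251 + 1.2652i and -1.2251 - 1.2652i


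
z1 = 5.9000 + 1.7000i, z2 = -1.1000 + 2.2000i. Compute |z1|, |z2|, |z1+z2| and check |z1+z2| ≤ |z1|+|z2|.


|z1| = sqrt(5.9^2 + 1.7^2) = sqrt(37.7) = 6.1400
|z2| = sqrt((-1.1)^2 + 2.2^2) = sqrt(6.05) = 2.4597
z1+z2 = 4.8000 + 3.9000i
|z1+z2| = sqrt(38.25) = 6.1847
|z1|+|z2| = 6.1400 + 2.4597 = 8.5997

|z1+z2| = 6.1847 ≤ |z1|+|z2| = 8.5997 (verified)


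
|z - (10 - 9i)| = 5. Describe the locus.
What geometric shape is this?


|z - z0| = r is a circle with center z0 and radius r.
Center = (10, -9), radius = 5

Circle with center (10, -9) and radius 5


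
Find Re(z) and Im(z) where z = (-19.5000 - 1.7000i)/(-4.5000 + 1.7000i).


Multiply by conjugate: (-19.5000 - 1.7000i)(-4.5000 - 1.7000i) / ((-4.5)^2 + 1.7^2)
Numerator real = -19.5*(-4.5) - (1.7)*1.7 = 84.86
Numerator imag = -1.7*(-4.5) - (-19.5)*1.7 = 40.8
Denominator = 23.14
Re(z) = 84.86/23.14 = 3.6672
Im(z) = 40.8/23.14 = 1.7632

Re(z) = 3.6672, Im(z) = 1.7632


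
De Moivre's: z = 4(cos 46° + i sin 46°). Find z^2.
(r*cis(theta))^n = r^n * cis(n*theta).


r^2 = 4^2 = 16
n*theta = 2*46° = 92° = 92° (mod 360)
a = 16*cos(92°) = -0.5584
b = 16*sin(92°) = 15.9903

16 cis(92°) = -0.5584 + 15.9903i


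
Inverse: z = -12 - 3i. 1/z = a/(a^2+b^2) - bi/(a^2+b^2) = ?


|z|^2 = 144+9 = 153
1/z = (-12 + 3i)/153

1/z = -0.0784 + 0.0196i


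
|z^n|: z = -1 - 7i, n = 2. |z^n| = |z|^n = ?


|z| = sqrt(1+49) = sqrt(50) = 7.0711
|z^2| = |z|^2 = (sqrt(50))^2 = 50

|z^2| = 50


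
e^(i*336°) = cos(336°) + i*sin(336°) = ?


cos(336°) = 0.9135
sin(336°) = -0.4067

e^(i*336°) = 0.9135 - 0.4067i


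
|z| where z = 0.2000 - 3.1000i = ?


|z| = sqrt(0.2^2 + (-3.1)^2) = sqrt(0.04 + 9.61) = sqrt(9.65) = 3.1064

|z| = 3.1064


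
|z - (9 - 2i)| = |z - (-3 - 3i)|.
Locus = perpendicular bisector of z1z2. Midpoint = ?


Equal distances means the locus is the perpendicular bisector of z1 and z2.
Midpoint = ((9+(-3))/2, (-2+(-3))/2) = (3.0000, -2.5000)

Perpendicular bisector through (3.0000, -2.5000)


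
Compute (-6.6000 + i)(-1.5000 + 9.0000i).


Real = -6.6*(-1.5) - 1*9 = 9.9 - 9 = 0.9
Imag = -6.6*9 - (1.5)*1 = -59.4 - (1.5) = -60.9

0.9000 - 60.9000i


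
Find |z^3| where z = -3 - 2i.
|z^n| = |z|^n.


|z| = sqrt(9+4) = sqrt(13) = 3.6056
|z^3| = |z|^3 = (sqrt(13))^3 = 13*sqrt(13)

|z^3| = 13*sqrt(13) ≈ 46.8722


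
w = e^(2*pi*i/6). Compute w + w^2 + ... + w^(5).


With w = e^(2*pi*i/6), all 6 of the 6th roots of unity w^0 = 1, w, ..., w^(5) sum to 0: 1 + w + ... + w^(5) = (1 - w^6)/(1 - w) = 0 since w^6 = 1, w ≠ 1.
Removing the root 1: w + w^2 + ... + w^(5) = 0 - 1 = -1

Sum = -1


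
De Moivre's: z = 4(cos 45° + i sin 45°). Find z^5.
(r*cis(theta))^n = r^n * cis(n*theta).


r^5 = 4^5 = 1024
n*theta = 5*45° = 225° = 225° (mod 360)
a = 1024*cos(225°) = -724.0773
b = 1024*sin(225°) = -724.0773

1024 cis(225°) = -724.0773 - 724.0773i


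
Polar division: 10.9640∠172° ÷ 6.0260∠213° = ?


r = 10.9640 / 6.0260 = 1.8194
theta = 172° - 213° = -41° = 319° (mod 360)

1.8194 cis(319°)


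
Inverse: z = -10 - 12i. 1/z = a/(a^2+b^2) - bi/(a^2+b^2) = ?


|z|^2 = 100+144 = 244
1/z = (-10 + 12i)/244

1/z = -0.0410 + 0.0492i


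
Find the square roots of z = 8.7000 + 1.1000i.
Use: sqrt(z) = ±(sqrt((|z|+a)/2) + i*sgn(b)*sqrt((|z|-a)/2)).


|z| = sqrt(75.69+1.21) = 8.7693
sqrt((|z|+a)/2) = sqrt((8.7693+8.7)/2) = sqrt(8.7346) = 2.9554
sqrt((|z|-a)/2) = sqrt((8.7693-8.7)/2) = sqrt(0.0346) = 0.1861

±(2.9554 + 0.1861i) i.e. 2.9554 + 0.1861i and -2.9554 - 0.1861i


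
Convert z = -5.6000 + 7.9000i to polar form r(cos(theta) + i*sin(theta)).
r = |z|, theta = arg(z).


r = sqrt(31.36+62.41) = sqrt(93.77) = 9.6835
theta = atan2(7.9, -5.6) = 125.3313 degrees

r = 9.6835, theta = 125.3313 degrees


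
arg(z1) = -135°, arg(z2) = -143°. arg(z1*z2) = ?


arg(z1*z2) = -135° - 143° = -278°
Normalized to (-180°, 180°]: 82°

82°


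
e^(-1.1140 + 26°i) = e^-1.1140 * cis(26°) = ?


e^-1.1140 = 0.3282
cos(26°) = 0.8988
sin(26°) = 0.4384
Real = 0.3282*0.8988 = 0.2950
Imag = 0.3282*0.4384 = 0.1439

0.2950 + 0.1439i


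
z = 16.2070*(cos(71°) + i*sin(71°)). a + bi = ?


a = 16.2070*cos(71°) = 16.2070*0.32557 = 5.2765
b = 16.2070*sin(71°) = 16.2070*0.94552 = 15.3240

5.2765 + 15.3240i


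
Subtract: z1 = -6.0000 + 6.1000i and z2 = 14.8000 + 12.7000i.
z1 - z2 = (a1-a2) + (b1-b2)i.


Real: -6 - 14.8 = -20.8
Imag: 6.1 - 12.7 = -6.6

-20.8000 - 6.6000i


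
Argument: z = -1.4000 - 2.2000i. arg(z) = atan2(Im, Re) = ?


Re = -1.4, Im = -2.2
arg = atan2(-2.2, -1.4) = -122.4712 degrees

arg(z) = -122.4712 degrees


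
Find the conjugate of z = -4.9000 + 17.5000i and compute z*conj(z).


z_bar = -4.9000 - 17.5000i
z*z_bar = (-4.9)^2 + 17.5^2 = 24.01 + 306.25 = 330.26

z_bar = -4.9000 - 17.5000i, z*z_bar = 330.26


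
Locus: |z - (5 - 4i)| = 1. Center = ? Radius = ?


|z - z0| = r is a circle with center z0 and radius r.
Center = (5, -4), radius = 1

Circle with center (5, -4) and radius 1


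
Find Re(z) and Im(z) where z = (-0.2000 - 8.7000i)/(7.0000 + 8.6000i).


Multiply by conjugate: (-0.2000 - 8.7000i)(7.0000 - 8.6000i) / (7^2 + 8.6^2)
Numerator real = -0.2*7 - (8.7)*8.6 = -76.22
Numerator imag = -8.7*7 - (-0.2)*8.6 = -59.18
Denominator = 122.96
Re(z) = -76.22/122.96 = -0.6199
Im(z) = -59.18/122.96 = -0.4813

Re(z) = -0.6199, Im(z) = -0.4813


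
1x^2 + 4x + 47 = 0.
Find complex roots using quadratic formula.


disc = 4^2 - 4*1*47 = 16 - 188 = -172
sqrt(|disc|) = sqrt(172) = 13.1149
Real part = -4/(2*1) = -2.0000
Imag part = 13.1149/(2*1) = 6.5574

-2.0000 ± 6.5574i


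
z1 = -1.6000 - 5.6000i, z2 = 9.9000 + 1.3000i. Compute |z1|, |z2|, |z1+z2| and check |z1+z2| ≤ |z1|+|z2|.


|z1| = sqrt((-1.6)^2 + (-5.6)^2) = sqrt(33.92) = 5.8241
|z2| = sqrt(9.9^2 + 1.3^2) = sqrt(99.7) = 9.9850
z1+z2 = 8.3000 - 4.3000i
|z1+z2| = sqrt(87.38) = 9.3477
|z1|+|z2| = 5.8241 + 9.9850 = 15.8091

|z1+z2| = 9.3477 ≤ |z1|+|z2| = 15.8091 (verified)


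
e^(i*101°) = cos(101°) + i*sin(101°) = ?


cos(101°) = -0.1908
sin(101°) = 0.9816

e^(i*101°) = -0.1908 + 0.9816i


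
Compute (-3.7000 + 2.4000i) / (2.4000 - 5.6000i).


Conjugate of z2 = 2.4000 + 5.6000i
Numerator: (-3.7000 + 2.4000i)(2.4000 + 5.6000i) = -22.3200 - 14.9600i
Denominator: 2.4^2 + (-5.6)^2 = 37.12
Result = (-22.3200 - 14.9600i)/37.12

-0.6013 - 0.4030i


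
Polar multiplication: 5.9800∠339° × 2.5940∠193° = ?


r = 5.9800 * 2.5940 = 15.5121
theta = 339° + 193° = 532° = 172° (mod 360)

15.5121 cis(172°)


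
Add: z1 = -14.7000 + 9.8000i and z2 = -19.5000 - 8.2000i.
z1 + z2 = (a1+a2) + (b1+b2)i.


Real: -14.7 - 19.5 = -34.2
Imag: 9.8 - 8.2 = 1.6

-34.2000 + 1.6000i


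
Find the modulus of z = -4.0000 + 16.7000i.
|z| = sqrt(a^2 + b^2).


|z| = sqrt((-4)^2 + 16.7^2) = sqrt(16 + 278.89) = sqrt(294.89) = 17.1724

|z| = 17.1724


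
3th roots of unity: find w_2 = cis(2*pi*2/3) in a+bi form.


Angle = 360*2/3 = 240°
a = cos(240°) = -0.5000
b = sin(240°) = -0.8660

-0.5000 - 0.8660i


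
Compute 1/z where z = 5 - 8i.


|z|^2 = 25+64 = 89
1/z = (5 + 8i)/89

1/z = 0.0562 + 0.0899i


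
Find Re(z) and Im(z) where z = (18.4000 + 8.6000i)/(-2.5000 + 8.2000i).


Multiply by conjugate: (18.4000 + 8.6000i)(-2.5000 - 8.2000i) / ((-2.5)^2 + 8.2^2)
Numerator real = 18.4*(-2.5) + 8.6*8.2 = 24.52
Numerator imag = 8.6*(-2.5) - 18.4*8.2 = -172.38
Denominator = 73.49
Re(z) = 24.52/73.49 = 0.3337
Im(z) = -172.38/73.49 = -2.3456

Re(z) = 0.3337, Im(z) = -2.3456


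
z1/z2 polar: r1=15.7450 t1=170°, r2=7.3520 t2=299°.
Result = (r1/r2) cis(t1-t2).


r = 15.7450 / 7.3520 = 2.1416
theta = 170° - 299° = -129° = 231° (mod 360)

2.1416 cis(231°)


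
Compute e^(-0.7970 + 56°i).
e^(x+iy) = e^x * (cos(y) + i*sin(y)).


e^-0.7970 = 0.4507
cos(56°) = 0.5592
sin(56°) = 0.829
Real = 0.4507*0.5592 = 0.2520
Imag = 0.4507*0.829 = 0.3736

0.2520 + 0.3736i


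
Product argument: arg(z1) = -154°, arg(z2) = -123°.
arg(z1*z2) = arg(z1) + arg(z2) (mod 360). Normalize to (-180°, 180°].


arg(z1*z2) = -154° - 123° = -277°
Normalized to (-180°, 180°]: 83°

83°


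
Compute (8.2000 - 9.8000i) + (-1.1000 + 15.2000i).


Real: 8.2 - 1.1 = 7.1
Imag: -9.8 + 15.2 = 5.4

7.1000 + 5.4000i


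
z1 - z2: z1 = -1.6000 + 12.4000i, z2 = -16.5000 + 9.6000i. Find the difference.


Real: -1.6 + 16.5 = 14.9
Imag: 12.4 - 9.6 = 2.8

14.9000 + 2.8000i


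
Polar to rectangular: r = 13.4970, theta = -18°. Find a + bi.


a = 13.4970*cos(-18°) = 13.4970*0.951057 = 12.8364
b = 13.4970*sin(-18°) = 13.4970*(-0.30902) = -4.1708

12.8364 - 4.1708i


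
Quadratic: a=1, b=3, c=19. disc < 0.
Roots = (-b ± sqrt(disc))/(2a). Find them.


disc = 3^2 - 4*1*19 = 9 - 76 = -67
sqrt(|disc|) = sqrt(67) = 8.1854
Real part = -3/(2*1) = -1.5000
Imag part = 8.1854/(2*1) = 4.0927

-1.5000 ± 4.0927i


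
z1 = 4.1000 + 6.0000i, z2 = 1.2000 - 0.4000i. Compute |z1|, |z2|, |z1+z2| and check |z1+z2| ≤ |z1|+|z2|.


|z1| = sqrt(4.1^2 + 6^2) = sqrt(52.81) = 7.2670
|z2| = sqrt(1.2^2 + (-0.4)^2) = sqrt(1.6) = 1.2649
z1+z2 = 5.3000 + 5.6000i
|z1+z2| = sqrt(59.45) = 7.7104
|z1|+|z2| = 7.2670 + 1.2649 = 8.5319

|z1+z2| = 7.7104 ≤ |z1|+|z2| = 8.5319 (verified)


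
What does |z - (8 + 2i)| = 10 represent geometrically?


|z - z0| = r is a circle with center z0 and radius r.
Center = (8, 2), radius = 10

Circle with center (8, 2) and radius 10


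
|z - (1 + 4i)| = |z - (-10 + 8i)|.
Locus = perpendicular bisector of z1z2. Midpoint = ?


Equal distances means the locus is the perpendicular bisector of z1 and z2.
Midpoint = ((1+(-10))/2, (4+8)/2) = (-4.5000, 6.0000)

Perpendicular bisector through (-4.5000, 6.0000)


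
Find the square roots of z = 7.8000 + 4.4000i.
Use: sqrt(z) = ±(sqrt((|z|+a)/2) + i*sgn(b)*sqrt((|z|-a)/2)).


|z| = sqrt(60.84+19.36) = 8.9554
sqrt((|z|+a)/2) = sqrt((8.9554+7.8)/2) = sqrt(8.3777) = 2.8944
sqrt((|z|-a)/2) = sqrt((8.9554-7.8)/2) = sqrt(0.5777) = 0.7601

±(2.8944 + 0.7601i) i.e. 2.8944 + 0.7601i and -2.8944 - 0.7601i


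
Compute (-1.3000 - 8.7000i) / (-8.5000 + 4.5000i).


Conjugate of z2 = -8.5000 - 4.5000i
Numerator: (-1.3000 - 8.7000i)(-8.5000 - 4.5000i) = -28.1000 + 79.8000i
Denominator: (-8.5)^2 + 4.5^2 = 92.5
Result = (-28.1000 + 79.8000i)/92.5

-0.3038 + 0.8627i


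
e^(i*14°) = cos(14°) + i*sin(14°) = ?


cos(14°) = 0.9703
sin(14°) = 0.2419

e^(i*14°) = 0.9703 + 0.2419i


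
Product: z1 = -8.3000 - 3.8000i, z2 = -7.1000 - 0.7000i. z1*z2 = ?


Real = -8.3*(-7.1) - (-3.8)*(-0.7) = 58.93 - 2.66 = 56.27
Imag = -8.3*(-0.7) - (7.1)*(-3.8) = 5.81 + 26.98 = 32.79

56.2700 + 32.7900i


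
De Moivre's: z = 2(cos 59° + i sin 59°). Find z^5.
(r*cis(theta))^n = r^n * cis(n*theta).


r^5 = 2^5 = 32
n*theta = 5*59° = 295° = 295° (mod 360)
a = 32*cos(295°) = 13.5238
b = 32*sin(295°) = -29.0018

32 cis(295°) = 13.5238 - 29.0018i


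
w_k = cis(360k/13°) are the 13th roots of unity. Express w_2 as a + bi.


Angle = 360*2/13 = 55.3846°
a = cos(55.3846°) = 0.5681
b = sin(55.3846°) = 0.8230

0.5681 + 0.8230i


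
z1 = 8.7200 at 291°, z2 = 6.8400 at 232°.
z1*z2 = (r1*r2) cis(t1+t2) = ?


r = 8.7200 * 6.8400 = 59.6448
theta = 291° + 232° = 523° = 163° (mod 360)

59.6448 cis(163°)


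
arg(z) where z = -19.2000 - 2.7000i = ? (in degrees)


Re = -19.2, Im = -2.7
arg = atan2(-2.7, -19.2) = -171.9953 degrees

arg(z) = -171.9953 degrees


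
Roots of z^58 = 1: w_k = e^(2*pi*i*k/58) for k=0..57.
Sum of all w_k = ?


The sum of all 58th roots of unity is 0.
Geometric series: (1 - w^58)/(1 - w) = (1-1)/(1-w) = 0 since w^58 = 1, w ≠ 1.
Alternatively: coefficient of z^57 in z^58 - 1 is 0.

0


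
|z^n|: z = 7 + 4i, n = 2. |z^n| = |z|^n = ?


|z| = sqrt(49+16) = sqrt(65) = 8.0623
|z^2| = |z|^2 = (sqrt(65))^2 = 65

|z^2| = 65


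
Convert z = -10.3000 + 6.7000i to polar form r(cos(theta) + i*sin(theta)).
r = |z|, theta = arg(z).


r = sqrt(106.09+44.89) = sqrt(150.98) = 12.2874
theta = atan2(6.7, -10.3) = 146.9566 degrees

r = 12.2874, theta = 146.9566 degrees


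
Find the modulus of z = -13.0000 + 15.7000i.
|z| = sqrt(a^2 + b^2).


|z| = sqrt((-13)^2 + 15.7^2) = sqrt(169 + 246.49) = sqrt(415.49) = 20.3836

|z| = 20.3836


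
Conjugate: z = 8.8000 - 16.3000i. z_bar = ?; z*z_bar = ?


z_bar = 8.8000 + 16.3000i
z*z_bar = 8.8^2 + (-16.3)^2 = 77.44 + 265.69 = 343.13

z_bar = 8.8000 + 16.3000i, z*z_bar = 343.13


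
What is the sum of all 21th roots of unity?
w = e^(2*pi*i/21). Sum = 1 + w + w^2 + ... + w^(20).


The sum of all 21th roots of unity is 0.
Geometric series: (1 - w^21)/(1 - w) = (1-1)/(1-w) = 0 since w^21 = 1, w ≠ 1.
Alternatively: coefficient of z^20 in z^21 - 1 is 0.

0


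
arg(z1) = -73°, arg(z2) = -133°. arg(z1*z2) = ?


arg(z1*z2) = -73° - 133° = -206°
Normalized to (-180°, 180°]: 154°

154°


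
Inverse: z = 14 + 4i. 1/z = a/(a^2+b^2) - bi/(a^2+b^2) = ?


|z|^2 = 196+16 = 212
1/z = (14 - 4i)/212

1/z = 0.0660 - 0.0189i


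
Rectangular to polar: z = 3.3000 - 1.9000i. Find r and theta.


r = sqrt(10.89+3.61) = sqrt(14.5) = 3.8079
theta = atan2(-1.9, 3.3) = -29.9315 degrees

r = 3.8079, theta = -29.9315 degrees


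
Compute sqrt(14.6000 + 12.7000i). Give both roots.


|z| = sqrt(213.16+161.29) = 19.3507
sqrt((|z|+a)/2) = sqrt((19.3507+14.6)/2) = sqrt(16.9754) = 4.1201
sqrt((|z|-a)/2) = sqrt((19.3507-14.6)/2) = sqrt(2.3754) = 1.5412

±(4.1201 + 1.5412i) i.e. 4.1201 + 1.5412i and -4.1201 - 1.5412i


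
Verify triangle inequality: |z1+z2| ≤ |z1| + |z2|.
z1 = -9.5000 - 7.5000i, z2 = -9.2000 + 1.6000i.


|z1| = sqrt((-9.5)^2 + (-7.5)^2) = sqrt(146.5) = 12.1037
|z2| = sqrt((-9.2)^2 + 1.6^2) = sqrt(87.2) = 9.3381
z1+z2 = -18.7000 - 5.9000i
|z1+z2| = sqrt(384.5) = 19.6087
|z1|+|z2| = 12.1037 + 9.3381 = 21.4418

|z1+z2| = 19.6087 ≤ |z1|+|z2| = 21.4418 (verified)


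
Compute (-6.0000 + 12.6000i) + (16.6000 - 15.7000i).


Real: -6 + 16.6 = 10.6
Imag: 12.6 - 15.7 = -3.1

10.6000 - 3.1000i


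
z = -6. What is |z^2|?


|z| = sqrt(36+0) = sqrt(36) = 6
|z^2| = |z|^2 = 6^2 = 36

|z^2| = 36


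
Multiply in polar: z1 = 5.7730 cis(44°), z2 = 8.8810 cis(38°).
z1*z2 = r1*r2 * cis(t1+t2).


r = 5.7730 * 8.8810 = 51.2700
theta = 44° + 38° = 82° = 82° (mod 360)

51.2700 cis(82°)


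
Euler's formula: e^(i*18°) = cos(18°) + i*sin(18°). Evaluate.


cos(18°) = 0.9511
sin(18°) = 0.3090

e^(i*18°) = 0.9511 + 0.3090i


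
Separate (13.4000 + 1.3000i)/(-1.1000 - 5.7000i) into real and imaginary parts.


Multiply by conjugate: (13.4000 + 1.3000i)(-1.1000 + 5.7000i) / ((-1.1)^2 + (-5.7)^2)
Numerator real = 13.4*(-1.1) + 1.3*(-5.7) = -22.15
Numerator imag = 1.3*(-1.1) - 13.4*(-5.7) = 74.95
Denominator = 33.7
Re(z) = -22.15/33.7 = -0.6573
Im(z) = 74.95/33.7 = 2.2240

Re(z) = -0.6573, Im(z) = 2.2240


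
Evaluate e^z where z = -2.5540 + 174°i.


e^-2.5540 = 0.07777
cos(174°) = -0.9945
sin(174°) = 0.1045
Real = 0.07777*(-0.9945) = -0.0773
Imag = 0.07777*0.1045 = 0.0081

-0.0773 + 0.0081i


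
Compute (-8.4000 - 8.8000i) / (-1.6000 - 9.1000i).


Conjugate of z2 = -1.6000 + 9.1000i
Numerator: (-8.4000 - 8.8000i)(-1.6000 + 9.1000i) = 93.5200 - 62.3600i
Denominator: (-1.6)^2 + (-9.1)^2 = 85.37
Result = (93.5200 - 62.3600i)/85.37

1.0955 - 0.7305i


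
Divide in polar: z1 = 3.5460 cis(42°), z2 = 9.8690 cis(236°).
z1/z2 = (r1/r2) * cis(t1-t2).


r = 3.5460 / 9.8690 = 0.3593
theta = 42° - 236° = -194° = 166° (mod 360)

0.3593 cis(166°)


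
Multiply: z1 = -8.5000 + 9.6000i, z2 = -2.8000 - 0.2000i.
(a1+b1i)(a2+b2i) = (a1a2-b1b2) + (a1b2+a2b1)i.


Real = -8.5*(-2.8) - 9.6*(-0.2) = 23.8 - (-1.92) = 25.72
Imag = -8.5*(-0.2) - (2.8)*9.6 = 1.7 - (26.88) = -25.18

25.7200 - 25.1800i


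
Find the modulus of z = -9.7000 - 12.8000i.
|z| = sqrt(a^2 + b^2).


|z| = sqrt((-9.7)^2 + (-12.8)^2) = sqrt(94.09 + 163.84) = sqrt(257.93) = 16.0602

|z| = 16.0602


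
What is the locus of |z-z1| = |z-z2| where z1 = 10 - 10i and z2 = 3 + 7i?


Equal distances means the locus is the perpendicular bisector of z1 and z2.
Midpoint = ((10+3)/2, (-10+7)/2) = (6.5000, -1.5000)

Perpendicular bisector through (6.5000, -1.5000)


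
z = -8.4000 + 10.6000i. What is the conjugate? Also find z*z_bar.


z_bar = -8.4000 - 10.6000i
z*z_bar = (-8.4)^2 + 10.6^2 = 70.56 + 112.36 = 182.92

z_bar = -8.4000 - 10.6000i, z*z_bar = 182.92


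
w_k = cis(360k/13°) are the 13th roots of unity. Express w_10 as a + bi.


Angle = 360*10/13 = 276.9231°
a = cos(276.9231°) = 0.1205
b = sin(276.9231°) = -0.9927

0.1205 - 0.9927i


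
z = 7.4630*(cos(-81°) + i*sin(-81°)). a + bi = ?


a = 7.4630*cos(-81°) = 7.4630*0.156434 = 1.1675
b = 7.4630*sin(-81°) = 7.4630*(-0.98769) = -7.3711

1.1675 - 7.3711i


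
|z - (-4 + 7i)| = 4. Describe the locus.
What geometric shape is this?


|z - z0| = r is a circle with center z0 and radius r.
Center = (-4, 7), radius = 4

Circle with center (-4, 7) and radius 4


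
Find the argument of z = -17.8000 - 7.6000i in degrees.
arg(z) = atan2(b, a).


Re = -17.8, Im = -7.6
arg = atan2(-7.6, -17.8) = -156.8792 degrees

arg(z) = -156.8792 degrees


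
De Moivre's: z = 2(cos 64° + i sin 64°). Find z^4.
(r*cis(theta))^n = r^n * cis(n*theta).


r^4 = 2^4 = 16
n*theta = 4*64° = 256° = 256° (mod 360)
a = 16*cos(256°) = -3.8708
b = 16*sin(256°) = -15.5247

16 cis(256°) = -3.8708 - 15.5247i


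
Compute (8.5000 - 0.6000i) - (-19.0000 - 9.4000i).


Real: 8.5 + 19 = 27.5
Imag: -0.6 + 9.4 = 8.8

27.5000 + 8.8000i


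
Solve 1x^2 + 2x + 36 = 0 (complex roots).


disc = 2^2 - 4*1*36 = 4 - 144 = -140
sqrt(|disc|) = sqrt(140) = 11.8322
Real part = -2/(2*1) = -1.0000
Imag part = 11.8322/(2*1) = 5.9161

-1.0000 ± 5.9161i


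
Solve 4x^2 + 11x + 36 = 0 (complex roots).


disc = 11^2 - 4*4*36 = 121 - 576 = -455
sqrt(|disc|) = sqrt(455) = 21.3307
Real part = -11/(2*4) = -1.3750
Imag part = 21.3307/(2*4) = 2.6663

-1.3750 ± 2.6663i


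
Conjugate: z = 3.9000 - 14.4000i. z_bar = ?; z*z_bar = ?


z_bar = 3.9000 + 14.4000i
z*z_bar = 3.9^2 + (-14.4)^2 = 15.21 + 207.36 = 222.57

z_bar = 3.9000 + 14.4000i, z*z_bar = 222.57


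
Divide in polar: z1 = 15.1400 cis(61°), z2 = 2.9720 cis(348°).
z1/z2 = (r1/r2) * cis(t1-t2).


r = 15.1400 / 2.9720 = 5.0942
theta = 61° - 348° = -287° = 73° (mod 360)

5.0942 cis(73°)


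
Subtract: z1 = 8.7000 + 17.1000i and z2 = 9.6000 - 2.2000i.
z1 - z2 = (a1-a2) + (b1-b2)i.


Real: 8.7 - 9.6 = -0.9
Imag: 17.1 + 2.2 = 19.3

-0.9000 + 19.3000i


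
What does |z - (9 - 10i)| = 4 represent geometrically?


|z - z0| = r is a circle with center z0 and radius r.
Center = (9, -10), radius = 4

Circle with center (9, -10) and radius 4


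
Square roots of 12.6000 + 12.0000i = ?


|z| = sqrt(158.76+144) = 17.4000
sqrt((|z|+a)/2) = sqrt((17.4000+12.6)/2) = sqrt(15.0000) = 3.8730
sqrt((|z|-a)/2) = sqrt((17.4000-12.6)/2) = sqrt(2.4000) = 1.5492

±(3.8730 + 1.5492i) i.e. 3.8730 + 1.5492i and -3.8730 - 1.5492i


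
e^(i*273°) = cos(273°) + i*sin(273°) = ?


cos(273°) = 0.0523
sin(273°) = -0.9986

e^(i*273°) = 0.0523 - 0.9986i


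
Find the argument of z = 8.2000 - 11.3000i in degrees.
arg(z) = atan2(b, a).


Re = 8.2, Im = -11.3
arg = atan2(-11.3, 8.2) = -54.0330 degrees

arg(z) = -54.0330 degrees


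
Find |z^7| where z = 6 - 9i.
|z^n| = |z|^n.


|z| = sqrt(36+81) = sqrt(117) = 10.8167
|z^7| = |z|^7 = (sqrt(117))^7 = 117^3 * sqrt(117) = 1601613*sqrt(117)

|z^7| = 1601613*sqrt(117) ≈ 17324093.3848


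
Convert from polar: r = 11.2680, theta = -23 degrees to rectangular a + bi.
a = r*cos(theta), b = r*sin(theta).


a = 11.2680*cos(-23°) = 11.2680*0.9205 = 10.3722
b = 11.2680*sin(-23°) = 11.2680*(-0.390731) = -4.4028

10.3722 - 4.4028i


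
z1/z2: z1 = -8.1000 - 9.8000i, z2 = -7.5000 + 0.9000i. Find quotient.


Conjugate of z2 = -7.5000 - 0.9000i
Numerator: (-8.1000 - 9.8000i)(-7.5000 - 0.9000i) = 51.9300 + 80.7900i
Denominator: (-7.5)^2 + 0.9^2 = 57.06
Result = (51.9300 + 80.7900i)/57.06

0.9101 + 1.4159i


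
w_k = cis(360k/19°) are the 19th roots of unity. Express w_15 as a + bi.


Angle = 360*15/19 = 284.2105°
a = cos(284.2105°) = 0.2455
b = sin(284.2105°) = -0.9694

0.2455 - 0.9694i


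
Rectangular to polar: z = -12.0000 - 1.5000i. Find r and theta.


r = sqrt(144+2.25) = sqrt(146.25) = 12.0934
theta = atan2(-1.5, -12) = -172.8750 degrees

r = 12.0934, theta = -172.8750 degrees


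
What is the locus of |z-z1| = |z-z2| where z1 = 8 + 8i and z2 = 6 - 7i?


Equal distances means the locus is the perpendicular bisector of z1 and z2.
Midpoint = ((8+6)/2, (8+(-7))/2) = (7.0000, 0.5000)

Perpendicular bisector through (7.0000, 0.5000)


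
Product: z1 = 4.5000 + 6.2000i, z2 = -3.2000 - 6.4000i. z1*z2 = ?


Real = 4.5*(-3.2) - 6.2*(-6.4) = -14.4 - (-39.68) = 25.28
Imag = 4.5*(-6.4) - (3.2)*6.2 = -28.8 - (19.84) = -48.64

25.2800 - 48.6400i


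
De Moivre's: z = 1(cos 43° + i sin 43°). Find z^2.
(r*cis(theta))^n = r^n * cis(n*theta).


r^2 = 1^2 = 1
n*theta = 2*43° = 86° = 86° (mod 360)
a = 1*cos(86°) = 0.0698
b = 1*sin(86°) = 0.9976

1 cis(86°) = 0.0698 + 0.9976i


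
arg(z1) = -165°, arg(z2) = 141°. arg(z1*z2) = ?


arg(z1*z2) = -165° + 141° = -24°
Normalized to (-180°, 180°]: -24°

-24°


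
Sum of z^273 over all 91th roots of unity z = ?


The roots are w_k = w^k with w = e^(2*pi*i/91), and (w^k)^273 = (w^273)^k.
So S = 1 + u + u^2 + ... + u^(90) with u = w^273.
273 = 3*91 + 0, so 273 is a multiple of 91 and u = (w^91)^3 = 1.
Every one of the 91 terms equals 1: S = 91

S = 91


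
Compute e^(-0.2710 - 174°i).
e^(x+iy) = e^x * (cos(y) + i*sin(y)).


e^-0.2710 = 0.7626
cos(-174°) = -0.9945
sin(-174°) = -0.1045
Real = 0.7626*(-0.9945) = -0.7584
Imag = 0.7626*(-0.1045) = -0.0797

-0.7584 - 0.0797i


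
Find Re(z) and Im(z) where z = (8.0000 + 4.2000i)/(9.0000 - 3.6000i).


Multiply by conjugate: (8.0000 + 4.2000i)(9.0000 + 3.6000i) / (9^2 + (-3.6)^2)
Numerator real = 8*9 + 4.2*(-3.6) = 56.88
Numerator imag = 4.2*9 - 8*(-3.6) = 66.6
Denominator = 93.96
Re(z) = 56.88/93.96 = 0.6054
Im(z) = 66.6/93.96 = 0.7088

Re(z) = 0.6054, Im(z) = 0.7088


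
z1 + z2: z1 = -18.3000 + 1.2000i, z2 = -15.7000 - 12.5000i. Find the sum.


Real: -18.3 - 15.7 = -34
Imag: 1.2 - 12.5 = -11.3

-34.0000 - 11.3000i


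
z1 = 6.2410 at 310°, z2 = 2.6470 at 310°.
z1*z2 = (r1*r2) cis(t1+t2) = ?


r = 6.2410 * 2.6470 = 16.5199
theta = 310° + 310° = 620° = 260° (mod 360)

16.5199 cis(260°)


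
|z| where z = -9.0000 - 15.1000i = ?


|z| = sqrt((-9)^2 + (-15.1)^2) = sqrt(81 + 228.01) = sqrt(309.01) = 17.5787

|z| = 17.5787


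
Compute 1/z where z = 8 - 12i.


|z|^2 = 64+144 = 208
1/z = (8 + 12i)/208

1/z = 0.0385 + 0.0577i


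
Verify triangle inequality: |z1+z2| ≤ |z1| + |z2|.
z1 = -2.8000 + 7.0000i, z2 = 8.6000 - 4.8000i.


|z1| = sqrt((-2.8)^2 + 7^2) = sqrt(56.84) = 7.5392
|z2| = sqrt(8.6^2 + (-4.8)^2) = sqrt(97) = 9.8489
z1+z2 = 5.8000 + 2.2000i
|z1+z2| = sqrt(38.48) = 6.2032
|z1|+|z2| = 7.5392 + 9.8489 = 17.3881

|z1+z2| = 6.2032 ≤ |z1|+|z2| = 17.3881 (verified)


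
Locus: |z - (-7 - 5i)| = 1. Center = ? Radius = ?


|z - z0| = r is a circle with center z0 and radius r.
Center = (-7, -5), radius = 1

Circle with center (-7, -5) and radius 1


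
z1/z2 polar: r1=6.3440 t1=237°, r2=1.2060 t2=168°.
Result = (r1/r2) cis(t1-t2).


r = 6.3440 / 1.2060 = 5.2604
theta = 237° - 168° = 69° = 69° (mod 360)

5.2604 cis(69°)


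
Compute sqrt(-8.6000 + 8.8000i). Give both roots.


|z| = sqrt(73.96+77.44) = 12.3045
sqrt((|z|+a)/2) = sqrt((12.3045+(-8.6))/2) = sqrt(1.8522) = 1.3610
sqrt((|z|-a)/2) = sqrt((12.3045-(-8.6))/2) = sqrt(10.4522) = 3.2330

±(1.3610 + 3.2330i) i.e. 1.3610 + 3.2330i and -1.3610 - 3.2330i


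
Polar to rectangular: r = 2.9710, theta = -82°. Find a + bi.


a = 2.9710*cos(-82°) = 2.9710*0.13917 = 0.4135
b = 2.9710*sin(-82°) = 2.9710*(-0.99027) = -2.9421

0.4135 - 2.9421i


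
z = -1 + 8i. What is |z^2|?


|z| = sqrt(1+64) = sqrt(65) = 8.0623
|z^2| = |z|^2 = (sqrt(65))^2 = 65

|z^2| = 65


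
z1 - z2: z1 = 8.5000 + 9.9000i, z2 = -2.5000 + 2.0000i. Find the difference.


Real: 8.5 + 2.5 = 11
Imag: 9.9 - 2 = 7.9

11.0000 + 7.9000i


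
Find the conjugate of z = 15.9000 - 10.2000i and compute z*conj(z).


z_bar = 15.9000 + 10.2000i
z*z_bar = 15.9^2 + (-10.2)^2 = 252.81 + 104.04 = 356.85

z_bar = 15.9000 + 10.2000i, z*z_bar = 356.85


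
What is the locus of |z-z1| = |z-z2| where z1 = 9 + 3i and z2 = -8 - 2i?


Equal distances means the locus is the perpendicular bisector of z1 and z2.
Midpoint = ((9+(-8))/2, (3+(-2))/2) = (0.5000, 0.5000)

Perpendicular bisector through (0.5000, 0.5000)


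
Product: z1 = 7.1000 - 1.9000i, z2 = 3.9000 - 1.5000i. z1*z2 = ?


Real = 7.1*3.9 - (-1.9)*(-1.5) = 27.69 - 2.85 = 24.84
Imag = 7.1*(-1.5) + 3.9*(-1.9) = -10.65 - (7.41) = -18.06

24.8400 - 18.0600i


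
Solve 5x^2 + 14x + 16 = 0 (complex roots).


disc = 14^2 - 4*5*16 = 196 - 320 = -124
sqrt(|disc|) = sqrt(124) = 11.1355
Real part = -14/(2*5) = -1.4000
Imag part = 11.1355/(2*5) = 1.1136

-1.4000 ± 1.1136i


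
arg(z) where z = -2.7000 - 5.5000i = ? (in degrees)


Re = -2.7, Im = -5.5
arg = atan2(-5.5, -2.7) = -116.1468 degrees

arg(z) = -116.1468 degrees


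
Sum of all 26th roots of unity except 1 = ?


With w = e^(2*pi*i/26), all 26 of the 26th roots of unity w^0 = 1, w, ..., w^(25) sum to 0: 1 + w + ... + w^(25) = (1 - w^26)/(1 - w) = 0 since w^26 = 1, w ≠ 1.
Removing the root 1: w + w^2 + ... + w^(25) = 0 - 1 = -1

Sum = -1


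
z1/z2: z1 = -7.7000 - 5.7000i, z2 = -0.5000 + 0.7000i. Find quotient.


Conjugate of z2 = -0.5000 - 0.7000i
Numerator: (-7.7000 - 5.7000i)(-0.5000 - 0.7000i) = -0.1400 + 8.2400i
Denominator: (-0.5)^2 + 0.7^2 = 0.74
Result = (-0.1400 + 8.2400i)/0.74

-0.1892 + 11.1351i


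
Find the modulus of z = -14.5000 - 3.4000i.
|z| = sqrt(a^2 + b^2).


|z| = sqrt((-14.5)^2 + (-3.4)^2) = sqrt(210.25 + 11.56) = sqrt(221.81) = 14.8933

|z| = 14.8933


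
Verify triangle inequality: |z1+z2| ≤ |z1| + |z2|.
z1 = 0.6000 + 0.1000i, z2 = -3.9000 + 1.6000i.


|z1| = sqrt(0.6^2 + 0.1^2) = sqrt(0.37) = 0.6083
|z2| = sqrt((-3.9)^2 + 1.6^2) = sqrt(17.77) = 4.2154
z1+z2 = -3.3000 + 1.7000i
|z1+z2| = sqrt(13.78) = 3.7121
|z1|+|z2| = 0.6083 + 4.2154 = 4.8237

|z1+z2| = 3.7121 ≤ |z1|+|z2| = 4.8237 (verified)


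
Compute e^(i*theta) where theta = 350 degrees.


cos(350°) = 0.9848
sin(350°) = -0.1736

e^(i*350°) = 0.9848 - 0.1736i


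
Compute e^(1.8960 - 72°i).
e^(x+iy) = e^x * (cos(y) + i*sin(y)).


e^1.8960 = 6.6592
cos(-72°) = 0.30902
sin(-72°) = -0.95106
Real = 6.6592*0.30902 = 2.0578
Imag = 6.6592*(-0.95106) = -6.3333

2.0578 - 6.3333i


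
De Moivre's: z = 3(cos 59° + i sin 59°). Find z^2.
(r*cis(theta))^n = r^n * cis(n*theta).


r^2 = 3^2 = 9
n*theta = 2*59° = 118° = 118° (mod 360)
a = 9*cos(118°) = -4.2252
b = 9*sin(118°) = 7.9465

9 cis(118°) = -4.2252 + 7.9465i


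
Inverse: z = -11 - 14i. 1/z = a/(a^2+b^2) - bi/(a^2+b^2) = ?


|z|^2 = 121+196 = 317
1/z = (-11 + 14i)/317

1/z = -0.0347 + 0.0442i


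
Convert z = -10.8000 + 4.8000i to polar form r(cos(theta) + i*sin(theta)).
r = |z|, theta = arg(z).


r = sqrt(116.64+23.04) = sqrt(139.68) = 11.8186
theta = atan2(4.8, -10.8) = 156.0375 degrees

r = 11.8186, theta = 156.0375 degrees


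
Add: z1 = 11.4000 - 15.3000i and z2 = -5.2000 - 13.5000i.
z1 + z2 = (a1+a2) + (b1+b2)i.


Real: 11.4 - 5.2 = 6.2
Imag: -15.3 - 13.5 = -28.8

6.2000 - 28.8000i


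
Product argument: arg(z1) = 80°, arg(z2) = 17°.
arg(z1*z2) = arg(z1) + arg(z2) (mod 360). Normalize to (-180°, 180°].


arg(z1*z2) = 80° + 17° = 97°
Normalized to (-180°, 180°]: 97°

97°


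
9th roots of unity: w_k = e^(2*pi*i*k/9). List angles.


The 9th roots of unity are cis(360k/9°) for k=0..8
Angle step = 360/9 = 40°
Primitive root: cis(40°)
Primitive root = 0.7660 + 0.6428i

9 roots at angles: 0°, 40°, 80°, 120°, 160°, 200°, 240°, 280°, 320°


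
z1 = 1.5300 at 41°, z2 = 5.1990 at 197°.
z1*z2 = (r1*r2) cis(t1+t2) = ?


r = 1.5300 * 5.1990 = 7.9545
theta = 41° + 197° = 238° = 238° (mod 360)

7.9545 cis(238°)


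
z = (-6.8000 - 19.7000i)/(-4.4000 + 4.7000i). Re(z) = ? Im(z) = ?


Multiply by conjugate: (-6.8000 - 19.7000i)(-4.4000 - 4.7000i) / ((-4.4)^2 + 4.7^2)
Numerator real = -6.8*(-4.4) - (19.7)*4.7 = -62.67
Numerator imag = -19.7*(-4.4) - (-6.8)*4.7 = 118.64
Denominator = 41.45
Re(z) = -62.67/41.45 = -1.5119
Im(z) = 118.64/41.45 = 2.8622

Re(z) = -1.5119, Im(z) = 2.8622


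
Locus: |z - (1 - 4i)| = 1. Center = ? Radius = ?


|z - z0| = r is a circle with center z0 and radius r.
Center = (1, -4), radius = 1

Circle with center (1, -4) and radius 1


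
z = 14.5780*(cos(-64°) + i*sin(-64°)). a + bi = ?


a = 14.5780*cos(-64°) = 14.5780*0.43837 = 6.3906
b = 14.5780*sin(-64°) = 14.5780*(-0.89879) = -13.1026

6.3906 - 13.1026i


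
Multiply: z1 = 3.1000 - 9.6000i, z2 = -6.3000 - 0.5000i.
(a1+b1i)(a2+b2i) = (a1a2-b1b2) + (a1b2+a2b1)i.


Real = 3.1*(-6.3) - (-9.6)*(-0.5) = -19.53 - 4.8 = -24.33
Imag = 3.1*(-0.5) - (6.3)*(-9.6) = -1.55 + 60.48 = 58.93

-24.3300 + 58.9300i


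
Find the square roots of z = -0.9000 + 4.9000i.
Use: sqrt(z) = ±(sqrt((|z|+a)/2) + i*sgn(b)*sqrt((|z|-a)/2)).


|z| = sqrt(0.81+24.01) = 4.9820
sqrt((|z|+a)/2) = sqrt((4.9820+(-0.9))/2) = sqrt(2.0410) = 1.4286
sqrt((|z|-a)/2) = sqrt((4.9820-(-0.9))/2) = sqrt(2.9410) = 1.7149

±(1.4286 + 1.7149i) i.e. 1.4286 + 1.7149i and -1.4286 - 1.7149i


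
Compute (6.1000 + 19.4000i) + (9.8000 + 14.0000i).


Real: 6.1 + 9.8 = 15.9
Imag: 19.4 + 14 = 33.4

15.9000 + 33.4000i


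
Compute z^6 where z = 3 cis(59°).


r^6 = 3^6 = 729
n*theta = 6*59° = 354° = 354° (mod 360)
a = 729*cos(354°) = 725.0065
b = 729*sin(354°) = -76.2012

729 cis(354°) = 725.0065 - 76.2012i


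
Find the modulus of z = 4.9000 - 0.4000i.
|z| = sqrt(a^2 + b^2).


|z| = sqrt(4.9^2 + (-0.4)^2) = sqrt(24.01 + 0.16) = sqrt(24.17) = 4.9163

|z| = 4.9163


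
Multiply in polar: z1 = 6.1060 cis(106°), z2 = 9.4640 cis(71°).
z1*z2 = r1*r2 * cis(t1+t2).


r = 6.1060 * 9.4640 = 57.7872
theta = 106° + 71° = 177° = 177° (mod 360)

57.7872 cis(177°)


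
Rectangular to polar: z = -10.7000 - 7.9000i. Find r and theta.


r = sqrt(114.49+62.41) = sqrt(176.9) = 13.3004
theta = atan2(-7.9, -10.7) = -143.5609 degrees

r = 13.3004, theta = -143.5609 degrees


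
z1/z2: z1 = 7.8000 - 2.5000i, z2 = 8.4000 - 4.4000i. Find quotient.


Conjugate of z2 = 8.4000 + 4.4000i
Numerator: (7.8000 - 2.5000i)(8.4000 + 4.4000i) = 76.5200 + 13.3200i
Denominator: 8.4^2 + (-4.4)^2 = 89.92
Result = (76.5200 + 13.3200i)/89.92

0.8510 + 0.1481i


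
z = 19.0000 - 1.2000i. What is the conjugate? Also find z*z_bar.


z_bar = 19.0000 + 1.2000i
z*z_bar = 19^2 + (-1.2)^2 = 361 + 1.44 = 362.44

z_bar = 19.0000 + 1.2000i, z*z_bar = 362.44


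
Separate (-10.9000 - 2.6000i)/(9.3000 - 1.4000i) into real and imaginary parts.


Multiply by conjugate: (-10.9000 - 2.6000i)(9.3000 + 1.4000i) / (9.3^2 + (-1.4)^2)
Numerator real = -10.9*9.3 - (2.6)*(-1.4) = -97.73
Numerator imag = -2.6*9.3 - (-10.9)*(-1.4) = -39.44
Denominator = 88.45
Re(z) = -97.73/88.45 = -1.1049
Im(z) = -39.44/88.45 = -0.4459

Re(z) = -1.1049, Im(z) = -0.4459


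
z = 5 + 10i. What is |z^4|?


|z| = sqrt(25+100) = sqrt(125) = 11.1803
|z^4| = |z|^4 = (sqrt(125))^4 = 125^2 = 15625

|z^4| = 15625


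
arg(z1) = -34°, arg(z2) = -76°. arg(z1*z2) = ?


arg(z1*z2) = -34° - 76° = -110°
Normalized to (-180°, 180°]: -110°

-110°


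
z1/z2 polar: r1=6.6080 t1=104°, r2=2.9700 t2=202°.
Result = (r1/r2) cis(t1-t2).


r = 6.6080 / 2.9700 = 2.2249
theta = 104° - 202° = -98° = 262° (mod 360)

2.2249 cis(262°)
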